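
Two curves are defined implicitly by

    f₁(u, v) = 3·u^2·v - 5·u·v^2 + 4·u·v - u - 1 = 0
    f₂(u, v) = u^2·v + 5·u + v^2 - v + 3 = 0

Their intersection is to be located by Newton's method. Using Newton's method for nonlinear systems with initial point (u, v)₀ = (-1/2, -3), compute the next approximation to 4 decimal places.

At (-1/2, -3): F = (25.7500, 11.7500).
Jacobian J = [[6·u·v - 5·v^2 + 4·v - 1, 3·u^2 - 10·u·v + 4·u], [2·u·v + 5, u^2 + 2·v - 1]].
At the point, J = [[-49.0000, -16.2500], [8.0000, -6.7500]] (det J = 460.7500).
Solving J·Δ = −F gives Δ = (-0.0372, 1.6967).
Then the next iterate is (u, v)₁ = (-0.5372, -1.3033).

(-0.5372, -1.3033)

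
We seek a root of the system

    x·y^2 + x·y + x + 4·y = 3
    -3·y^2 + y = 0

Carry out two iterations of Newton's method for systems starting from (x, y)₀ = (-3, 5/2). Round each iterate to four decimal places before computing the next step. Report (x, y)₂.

(-1.2336, 0.7648)

At (-3, 5/2): F = (-22.2500, -16.2500).
Jacobian J = [[y^2 + y + 1, 2·x·y + x + 4], [0, -6·y + 1]].
At the point, J = [[9.7500, -14.0000], [0.0000, -14.0000]] (det J = -136.5000).
Solving J·Δ = −F gives Δ = (0.6154, -1.1607).
Then the next iterate is (x, y)₁ = (-2.3846, 1.3393).
Round to (-2.3846, 1.3393) and repeat: F = (-7.498410, -4.041873), J = [[4.133024, -4.771990], [0.0000, -7.0358]].
Δ = (1.1510, -0.5745), so (x, y)₂ = (-1.2336, 0.7648).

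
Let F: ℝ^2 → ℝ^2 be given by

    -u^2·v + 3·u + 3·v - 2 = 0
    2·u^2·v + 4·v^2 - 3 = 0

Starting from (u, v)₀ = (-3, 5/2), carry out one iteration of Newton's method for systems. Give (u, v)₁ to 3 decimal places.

(-1.837, 1.655)

At (-3, 5/2): F = (-26.000, 67.000).
Jacobian J = [[-2·u·v + 3, -u^2 + 3], [4·u·v, 2·u^2 + 8·v]].
At the point, J = [[18.000, -6.000], [-30.000, 38.000]] (det J = 504.000).
Solving J·Δ = −F gives Δ = (1.163, -0.845).
Then the next iterate is (u, v)₁ = (-1.837, 1.655).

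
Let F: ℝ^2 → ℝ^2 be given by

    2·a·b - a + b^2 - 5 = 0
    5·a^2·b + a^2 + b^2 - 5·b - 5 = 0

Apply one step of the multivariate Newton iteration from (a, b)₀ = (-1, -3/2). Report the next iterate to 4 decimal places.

(-0.8377, -1.3799)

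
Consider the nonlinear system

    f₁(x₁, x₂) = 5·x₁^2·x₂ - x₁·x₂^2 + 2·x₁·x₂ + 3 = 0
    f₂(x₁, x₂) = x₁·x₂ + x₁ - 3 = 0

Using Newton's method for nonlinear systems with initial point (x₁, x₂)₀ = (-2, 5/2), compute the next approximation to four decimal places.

(-14.9565, -25.1739)

At (-2, 5/2): F = (55.5000, -10.0000).
Jacobian J = [[10·x₁·x₂ - x₂^2 + 2·x₂, 5·x₁^2 - 2·x₁·x₂ + 2·x₁], [x₂ + 1, x₁]].
At the point, J = [[-51.2500, 26.0000], [3.5000, -2.0000]] (det J = 11.5000).
Solving J·Δ = −F gives Δ = (-12.9565, -27.6739).
Then the next iterate is (x₁, x₂)₁ = (-14.9565, -25.1739).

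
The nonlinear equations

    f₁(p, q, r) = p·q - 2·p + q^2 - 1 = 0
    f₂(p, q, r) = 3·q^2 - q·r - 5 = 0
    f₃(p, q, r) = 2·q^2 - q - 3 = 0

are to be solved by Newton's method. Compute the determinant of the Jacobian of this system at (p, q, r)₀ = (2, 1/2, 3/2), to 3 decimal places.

J = [[q - 2, p + 2·q, 0], [0, 6·q - r, -q], [0, 4·q - 1, 0]].
At the point, J = [[-1.500, 3.000, 0.000], [0.000, 1.500, -0.500], [0.000, 1.000, 0.000]].
det J = -0.750.

-0.750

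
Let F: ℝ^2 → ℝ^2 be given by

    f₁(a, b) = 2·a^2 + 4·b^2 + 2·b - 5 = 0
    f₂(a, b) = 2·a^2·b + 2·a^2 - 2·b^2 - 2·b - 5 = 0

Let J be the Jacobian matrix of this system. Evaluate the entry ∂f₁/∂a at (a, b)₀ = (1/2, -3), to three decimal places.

∂f₁/∂a = 4·a.
At (1/2, -3) this is 2.000.

2.000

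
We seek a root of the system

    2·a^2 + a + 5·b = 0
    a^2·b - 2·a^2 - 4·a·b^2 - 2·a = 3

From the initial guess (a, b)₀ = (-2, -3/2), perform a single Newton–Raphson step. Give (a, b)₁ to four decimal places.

At (-2, -3/2): F = (-1.5000, 5.0000).
Jacobian J = [[4·a + 1, 5], [2·a·b - 4·a - 4·b^2 - 2, a^2 - 8·a·b]].
At the point, J = [[-7.0000, 5.0000], [3.0000, -20.0000]] (det J = 125.0000).
Solving J·Δ = −F gives Δ = (-0.0400, 0.2440).
Then the next iterate is (a, b)₁ = (-2.0400, -1.2560).

(-2.0400, -1.2560)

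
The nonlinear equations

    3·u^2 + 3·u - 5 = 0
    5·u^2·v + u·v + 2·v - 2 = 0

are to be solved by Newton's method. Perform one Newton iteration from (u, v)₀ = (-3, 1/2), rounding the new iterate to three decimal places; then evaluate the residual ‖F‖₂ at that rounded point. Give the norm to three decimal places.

At (-3, 1/2): F = (13.000, 20.000).
Jacobian J = [[6·u + 3, 0], [10·u·v + v, 5·u^2 + u + 2]].
At the point, J = [[-15.000, 0.000], [-14.500, 44.000]] (det J = -660.000).
Solving J·Δ = −F gives Δ = (0.867, -0.169).
Then the next iterate is (u, v)₁ = (-2.133, 0.331).
Re-evaluating at (-2.133, 0.331): F = (2.25007, 5.48571), so ‖F‖₂ = 5.929.

5.929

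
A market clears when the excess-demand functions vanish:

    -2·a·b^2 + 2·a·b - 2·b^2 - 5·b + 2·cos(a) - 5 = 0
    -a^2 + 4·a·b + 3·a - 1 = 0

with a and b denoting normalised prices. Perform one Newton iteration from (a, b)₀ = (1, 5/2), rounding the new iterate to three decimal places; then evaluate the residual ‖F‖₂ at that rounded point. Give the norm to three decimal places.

At (1, 5/2): F = (-36.41940, 11.000).
Jacobian J = [[-2·b^2 + 2·b - 2·sin(a), -4·a·b + 2·a - 4·b - 5], [-2·a + 4·b + 3, 4·a]].
At the point, J = [[-9.18294, -23.000], [11.000, 4.000]] (det J = 216.26823).
Solving J·Δ = −F gives Δ = (-0.496, -1.385).
Then the next iterate is (a, b)₁ = (0.504, 1.115).
Re-evaluating at (0.504, 1.115): F = (-11.43939, 2.50582), so ‖F‖₂ = 11.711.

11.711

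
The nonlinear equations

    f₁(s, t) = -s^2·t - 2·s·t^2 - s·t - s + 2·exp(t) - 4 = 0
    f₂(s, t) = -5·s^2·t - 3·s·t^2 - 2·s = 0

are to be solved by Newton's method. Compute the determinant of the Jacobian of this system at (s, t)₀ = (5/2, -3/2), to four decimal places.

J = [[-2·s·t - 2·t^2 - t - 1, -s^2 - 4·s·t - s + 2·exp(t)], [-10·s·t - 3·t^2 - 2, -5·s^2 - 6·s·t]].
At the point, J = [[3.5000, 6.696260], [28.7500, -8.7500]].
det J = -223.1425.

-223.1425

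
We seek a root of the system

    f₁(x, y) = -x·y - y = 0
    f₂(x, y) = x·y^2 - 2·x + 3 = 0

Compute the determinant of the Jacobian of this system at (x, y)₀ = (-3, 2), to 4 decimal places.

20.0000

J = [[-y, -x - 1], [y^2 - 2, 2·x·y]].
At the point, J = [[-2.0000, 2.0000], [2.0000, -12.0000]].
det J = 20.0000.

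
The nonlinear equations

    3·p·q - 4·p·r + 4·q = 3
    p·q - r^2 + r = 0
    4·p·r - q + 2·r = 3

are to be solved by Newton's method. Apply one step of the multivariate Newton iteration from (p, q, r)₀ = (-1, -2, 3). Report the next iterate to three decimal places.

At (-1, -2, 3): F = (7.000, -4.000, -7.000).
Jacobian J = [[3·q - 4·r, 3·p + 4, -4·p], [q, p, -2·r + 1], [4·r, -1, 4·p + 2]].
At the point, J = [[-18.000, 1.000, 4.000], [-2.000, -1.000, -5.000], [12.000, -1.000, -2.000]] (det J = 46.000).
Solving J·Δ = −F gives Δ = (0.130, -6.217, 0.391).
Then the next iterate is (p, q, r)₁ = (-0.870, -8.217, 3.391).

(-0.870, -8.217, 3.391)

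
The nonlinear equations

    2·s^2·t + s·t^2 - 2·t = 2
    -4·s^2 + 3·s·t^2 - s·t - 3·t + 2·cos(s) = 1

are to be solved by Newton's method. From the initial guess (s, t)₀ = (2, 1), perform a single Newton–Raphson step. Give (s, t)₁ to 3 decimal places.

(1.049, 1.256)

At (2, 1): F = (6.000, -16.83229).
Jacobian J = [[4·s·t + t^2, 2·s^2 + 2·s·t - 2], [-8·s + 3·t^2 - t - 2·sin(s), 6·s·t - s - 3]].
At the point, J = [[9.000, 10.000], [-15.81859, 7.000]] (det J = 221.18595).
Solving J·Δ = −F gives Δ = (-0.951, 0.256).
Then the next iterate is (s, t)₁ = (1.049, 1.256).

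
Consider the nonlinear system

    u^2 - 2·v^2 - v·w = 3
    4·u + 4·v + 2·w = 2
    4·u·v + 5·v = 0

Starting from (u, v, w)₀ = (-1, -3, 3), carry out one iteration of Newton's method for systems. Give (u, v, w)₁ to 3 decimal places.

(-1.571, -6.857, 17.857)

At (-1, -3, 3): F = (-11.000, -12.000, -3.000).
Jacobian J = [[2·u, -4·v - w, -v], [4, 4, 2], [4·v, 4·u + 5, 0]].
At the point, J = [[-2.000, 9.000, 3.000], [4.000, 4.000, 2.000], [-12.000, 1.000, 0.000]] (det J = -56.000).
Solving J·Δ = −F gives Δ = (-0.571, -3.857, 14.857).
Then the next iterate is (u, v, w)₁ = (-1.571, -6.857, 17.857).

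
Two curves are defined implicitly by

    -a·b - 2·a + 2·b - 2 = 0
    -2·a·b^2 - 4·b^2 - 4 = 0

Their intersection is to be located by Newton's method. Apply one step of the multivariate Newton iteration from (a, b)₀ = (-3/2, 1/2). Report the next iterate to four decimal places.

(-4.3529, -2.3235)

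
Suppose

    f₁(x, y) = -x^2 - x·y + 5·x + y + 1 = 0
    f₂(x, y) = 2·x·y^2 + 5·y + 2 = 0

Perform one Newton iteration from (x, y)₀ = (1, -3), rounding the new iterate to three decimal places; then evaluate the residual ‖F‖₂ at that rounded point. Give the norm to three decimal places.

At (1, -3): F = (5.000, 5.000).
Jacobian J = [[-2·x - y + 5, -x + 1], [2·y^2, 4·x·y + 5]].
At the point, J = [[6.000, 0.000], [18.000, -7.000]] (det J = -42.000).
Solving J·Δ = −F gives Δ = (-0.833, -1.429).
Then the next iterate is (x, y)₁ = (0.167, -4.429).
Re-evaluating at (0.167, -4.429): F = (-1.88225, -13.59324), so ‖F‖₂ = 13.723.

13.723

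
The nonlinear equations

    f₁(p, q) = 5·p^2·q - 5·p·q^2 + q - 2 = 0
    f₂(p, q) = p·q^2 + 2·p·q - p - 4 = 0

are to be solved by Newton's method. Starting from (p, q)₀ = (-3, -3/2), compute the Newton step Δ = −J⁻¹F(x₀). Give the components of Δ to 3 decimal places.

(1.097, 0.223)

At (-3, -3/2): F = (-37.250, 1.250).
Jacobian J = [[10·p·q - 5·q^2, 5·p^2 - 10·p·q + 1], [q^2 + 2·q - 1, 2·p·q + 2·p]].
At the point, J = [[33.750, 1.000], [-1.750, 3.000]] (det J = 103.000).
Solving J·Δ = −F gives Δ = (1.097, 0.223).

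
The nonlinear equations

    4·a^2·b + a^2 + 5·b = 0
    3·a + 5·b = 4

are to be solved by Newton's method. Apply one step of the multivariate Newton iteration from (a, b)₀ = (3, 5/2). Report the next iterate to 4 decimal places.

(3.7729, -1.4638)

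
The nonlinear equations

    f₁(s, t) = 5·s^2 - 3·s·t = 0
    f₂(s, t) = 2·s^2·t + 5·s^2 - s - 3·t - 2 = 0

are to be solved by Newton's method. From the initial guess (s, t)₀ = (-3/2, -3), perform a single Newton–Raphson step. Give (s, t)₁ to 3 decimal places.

(-3.250, -4.833)

At (-3/2, -3): F = (-2.250, 6.250).
Jacobian J = [[10·s - 3·t, -3·s], [4·s·t + 10·s - 1, 2·s^2 - 3]].
At the point, J = [[-6.000, 4.500], [2.000, 1.500]] (det J = -18.000).
Solving J·Δ = −F gives Δ = (-1.750, -1.833).
Then the next iterate is (s, t)₁ = (-3.250, -4.833).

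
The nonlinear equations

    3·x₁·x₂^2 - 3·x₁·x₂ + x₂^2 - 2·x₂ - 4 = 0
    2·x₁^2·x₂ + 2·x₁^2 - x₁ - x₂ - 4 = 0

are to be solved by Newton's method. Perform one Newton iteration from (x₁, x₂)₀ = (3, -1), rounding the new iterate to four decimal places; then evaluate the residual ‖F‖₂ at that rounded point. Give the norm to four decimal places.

At (3, -1): F = (17.0000, -6.0000).
Jacobian J = [[3·x₂^2 - 3·x₂, 6·x₁·x₂ - 3·x₁ + 2·x₂ - 2], [4·x₁·x₂ + 4·x₁ - 1, 2·x₁^2 - 1]].
At the point, J = [[6.0000, -31.0000], [-1.0000, 17.0000]] (det J = 71.0000).
Solving J·Δ = −F gives Δ = (-1.4507, 0.2676).
Then the next iterate is (x₁, x₂)₁ = (1.5493, -0.7324).
Re-evaluating at (1.5493, -0.7324): F = (3.898511, -3.532243), so ‖F‖₂ = 5.2607.

5.2607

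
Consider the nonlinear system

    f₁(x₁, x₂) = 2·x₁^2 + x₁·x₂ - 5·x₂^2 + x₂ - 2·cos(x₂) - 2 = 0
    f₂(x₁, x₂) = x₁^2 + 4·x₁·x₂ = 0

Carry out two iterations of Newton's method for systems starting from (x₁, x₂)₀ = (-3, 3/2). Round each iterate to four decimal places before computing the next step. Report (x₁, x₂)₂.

(-1.5066, 0.4230)

At (-3, 3/2): F = (1.608526, -9.0000).
Jacobian J = [[4·x₁ + x₂, x₁ - 10·x₂ + 2·sin(x₂) + 1], [2·x₁ + 4·x₂, 4·x₁]].
At the point, J = [[-10.5000, -15.005010], [0.0000, -12.0000]] (det J = 126.0000).
Solving J·Δ = −F gives Δ = (1.2250, -0.7500).
Then the next iterate is (x₁, x₂)₁ = (-1.7750, 0.7500).
Round to (-1.7750, 0.7500) and repeat: F = (-0.555878, -2.174375), J = [[-6.3500, -6.911722], [-0.5500, -7.1000]].
Δ = (0.2684, -0.3270), so (x₁, x₂)₂ = (-1.5066, 0.4230).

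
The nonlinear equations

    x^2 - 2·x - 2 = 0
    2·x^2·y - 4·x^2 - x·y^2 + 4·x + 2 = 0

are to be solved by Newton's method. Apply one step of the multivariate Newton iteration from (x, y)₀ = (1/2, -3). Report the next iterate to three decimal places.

(-2.250, -13.929)

At (1/2, -3): F = (-2.750, -3.000).
Jacobian J = [[2·x - 2, 0], [4·x·y - 8·x - y^2 + 4, 2·x^2 - 2·x·y]].
At the point, J = [[-1.000, 0.000], [-15.000, 3.500]] (det J = -3.500).
Solving J·Δ = −F gives Δ = (-2.750, -10.929).
Then the next iterate is (x, y)₁ = (-2.250, -13.929).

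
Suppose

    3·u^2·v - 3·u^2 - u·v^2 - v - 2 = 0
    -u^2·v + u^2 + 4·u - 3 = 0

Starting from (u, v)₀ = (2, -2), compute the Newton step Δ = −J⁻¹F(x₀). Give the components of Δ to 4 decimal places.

At (2, -2): F = (-44.0000, 17.0000).
Jacobian J = [[6·u·v - 6·u - v^2, 3·u^2 - 2·u·v - 1], [-2·u·v + 2·u + 4, -u^2]].
At the point, J = [[-40.0000, 19.0000], [16.0000, -4.0000]] (det J = -144.0000).
Solving J·Δ = −F gives Δ = (-1.0208, 0.1667).

(-1.0208, 0.1667)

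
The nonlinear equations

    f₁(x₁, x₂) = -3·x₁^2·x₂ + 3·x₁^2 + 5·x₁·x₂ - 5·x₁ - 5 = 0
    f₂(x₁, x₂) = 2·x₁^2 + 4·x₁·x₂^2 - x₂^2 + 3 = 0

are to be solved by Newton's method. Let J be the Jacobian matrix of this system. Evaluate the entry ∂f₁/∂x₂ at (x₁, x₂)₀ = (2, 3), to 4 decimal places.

∂f₁/∂x₂ = -3·x₁^2 + 5·x₁.
At (2, 3) this is -2.0000.

-2.0000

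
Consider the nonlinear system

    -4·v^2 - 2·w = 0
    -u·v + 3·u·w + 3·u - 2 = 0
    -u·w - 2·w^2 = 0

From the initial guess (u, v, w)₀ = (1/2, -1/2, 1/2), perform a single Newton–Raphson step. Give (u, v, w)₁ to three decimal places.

At (1/2, -1/2, 1/2): F = (-2.000, 0.500, -0.750).
Jacobian J = [[0, -8·v, -2], [-v + 3·w + 3, -u, 3·u], [-w, 0, -u - 4·w]].
At the point, J = [[0.000, 4.000, -2.000], [5.000, -0.500, 1.500], [-0.500, 0.000, -2.500]] (det J = 47.500).
Solving J·Δ = −F gives Δ = (0.026, 0.347, -0.305).
Then the next iterate is (u, v, w)₁ = (0.526, -0.153, 0.195).

(0.526, -0.153, 0.195)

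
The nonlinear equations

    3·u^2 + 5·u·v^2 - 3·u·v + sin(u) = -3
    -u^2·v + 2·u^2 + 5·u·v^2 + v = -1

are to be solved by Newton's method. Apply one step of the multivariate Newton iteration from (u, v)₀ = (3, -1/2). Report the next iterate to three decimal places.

At (3, -1/2): F = (38.39112, 26.750).
Jacobian J = [[6·u + 5·v^2 - 3·v + cos(u), 10·u·v - 3·u], [-2·u·v + 4·u + 5·v^2, -u^2 + 10·u·v + 1]].
At the point, J = [[19.76001, -24.000], [16.250, -23.000]] (det J = -64.48017).
Solving J·Δ = −F gives Δ = (-3.738, -1.478).
Then the next iterate is (u, v)₁ = (-0.738, -1.978).

(-0.738, -1.978)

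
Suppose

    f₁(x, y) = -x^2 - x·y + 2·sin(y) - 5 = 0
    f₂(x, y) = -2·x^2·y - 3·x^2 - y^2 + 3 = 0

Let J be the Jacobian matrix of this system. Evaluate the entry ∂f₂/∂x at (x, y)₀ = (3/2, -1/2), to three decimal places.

-6.000

∂f₂/∂x = -4·x·y - 6·x.
At (3/2, -1/2) this is -6.000.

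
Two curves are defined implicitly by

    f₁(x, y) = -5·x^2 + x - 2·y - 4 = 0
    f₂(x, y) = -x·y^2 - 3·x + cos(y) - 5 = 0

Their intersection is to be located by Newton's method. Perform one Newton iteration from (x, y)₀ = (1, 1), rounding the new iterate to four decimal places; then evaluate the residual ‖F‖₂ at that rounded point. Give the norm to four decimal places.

At (1, 1): F = (-10.0000, -8.459698).
Jacobian J = [[-10·x + 1, -2], [-y^2 - 3, -2·x·y - sin(y)]].
At the point, J = [[-9.0000, -2.0000], [-4.0000, -2.841471]] (det J = 17.573239).
Solving J·Δ = −F gives Δ = (-0.6541, -2.0564).
Then the next iterate is (x, y)₁ = (0.3459, -1.0564).
Re-evaluating at (0.3459, -1.0564): F = (-2.139534, -5.931708), so ‖F‖₂ = 6.3058.

6.3058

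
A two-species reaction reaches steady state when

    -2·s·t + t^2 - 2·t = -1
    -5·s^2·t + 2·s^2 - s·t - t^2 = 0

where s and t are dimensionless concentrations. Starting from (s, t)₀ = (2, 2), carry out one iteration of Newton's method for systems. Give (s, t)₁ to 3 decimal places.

(-0.833, 4.167)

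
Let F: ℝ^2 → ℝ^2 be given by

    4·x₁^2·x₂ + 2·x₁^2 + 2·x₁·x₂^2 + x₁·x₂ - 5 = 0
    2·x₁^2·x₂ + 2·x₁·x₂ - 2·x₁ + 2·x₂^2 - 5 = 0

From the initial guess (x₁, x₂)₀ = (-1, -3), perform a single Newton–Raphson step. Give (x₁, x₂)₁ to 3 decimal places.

At (-1, -3): F = (-30.000, 15.000).
Jacobian J = [[8·x₁·x₂ + 4·x₁ + 2·x₂^2 + x₂, 4·x₁^2 + 4·x₁·x₂ + x₁], [4·x₁·x₂ + 2·x₂ - 2, 2·x₁^2 + 2·x₁ + 4·x₂]].
At the point, J = [[35.000, 15.000], [4.000, -12.000]] (det J = -480.000).
Solving J·Δ = −F gives Δ = (0.281, 1.344).
Then the next iterate is (x₁, x₂)₁ = (-0.719, -1.656).

(-0.719, -1.656)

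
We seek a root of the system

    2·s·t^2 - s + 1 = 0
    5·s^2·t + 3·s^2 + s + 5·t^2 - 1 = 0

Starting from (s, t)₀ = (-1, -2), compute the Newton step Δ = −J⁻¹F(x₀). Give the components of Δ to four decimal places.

(0.0089, 0.7422)

At (-1, -2): F = (-6.0000, 11.0000).
Jacobian J = [[2·t^2 - 1, 4·s·t], [10·s·t + 6·s + 1, 5·s^2 + 10·t]].
At the point, J = [[7.0000, 8.0000], [15.0000, -15.0000]] (det J = -225.0000).
Solving J·Δ = −F gives Δ = (0.0089, 0.7422).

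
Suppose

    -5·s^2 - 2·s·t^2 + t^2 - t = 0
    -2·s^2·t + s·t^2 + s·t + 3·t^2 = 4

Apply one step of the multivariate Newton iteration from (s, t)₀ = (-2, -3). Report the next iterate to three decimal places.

(-0.920, -2.027)

At (-2, -3): F = (28.000, 35.000).
Jacobian J = [[-10·s - 2·t^2, -4·s·t + 2·t - 1], [-4·s·t + t^2 + t, -2·s^2 + 2·s·t + s + 6·t]].
At the point, J = [[2.000, -31.000], [-18.000, -16.000]] (det J = -590.000).
Solving J·Δ = −F gives Δ = (1.080, 0.973).
Then the next iterate is (s, t)₁ = (-0.920, -2.027).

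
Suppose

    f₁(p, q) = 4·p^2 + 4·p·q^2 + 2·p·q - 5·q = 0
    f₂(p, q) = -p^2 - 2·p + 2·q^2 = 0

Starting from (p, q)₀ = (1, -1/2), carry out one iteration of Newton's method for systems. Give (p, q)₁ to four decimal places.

(0.3068, -0.3636)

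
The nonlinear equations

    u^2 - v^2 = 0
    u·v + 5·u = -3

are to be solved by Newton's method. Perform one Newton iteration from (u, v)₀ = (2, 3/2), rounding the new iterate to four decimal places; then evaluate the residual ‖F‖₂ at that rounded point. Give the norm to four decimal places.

At (2, 3/2): F = (1.7500, 16.0000).
Jacobian J = [[2·u, -2·v], [v + 5, u]].
At the point, J = [[4.0000, -3.0000], [6.5000, 2.0000]] (det J = 27.5000).
Solving J·Δ = −F gives Δ = (-1.8727, -1.9136).
Then the next iterate is (u, v)₁ = (0.1273, -0.4136).
Re-evaluating at (0.1273, -0.4136): F = (-0.154860, 3.583849), so ‖F‖₂ = 3.5872.

3.5872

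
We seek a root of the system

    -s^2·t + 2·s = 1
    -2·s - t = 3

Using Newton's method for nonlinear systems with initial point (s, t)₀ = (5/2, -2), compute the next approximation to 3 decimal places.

At (5/2, -2): F = (16.500, -6.000).
Jacobian J = [[-2·s·t + 2, -s^2], [-2, -1]].
At the point, J = [[12.000, -6.250], [-2.000, -1.000]] (det J = -24.500).
Solving J·Δ = −F gives Δ = (-2.204, -1.592).
Then the next iterate is (s, t)₁ = (0.296, -3.592).

(0.296, -3.592)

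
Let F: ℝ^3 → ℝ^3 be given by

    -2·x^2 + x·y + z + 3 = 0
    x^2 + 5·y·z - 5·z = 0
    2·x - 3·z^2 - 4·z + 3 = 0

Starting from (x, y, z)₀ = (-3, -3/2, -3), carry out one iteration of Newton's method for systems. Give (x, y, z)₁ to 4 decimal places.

At (-3, -3/2, -3): F = (-13.5000, 46.5000, -18.0000).
Jacobian J = [[-4·x + y, x, 1], [2·x, 5·z, 5·y - 5], [2, 0, -6·z - 4]].
At the point, J = [[10.5000, -3.0000, 1.0000], [-6.0000, -15.0000, -12.5000], [2.0000, 0.0000, 14.0000]] (det J = -2352.0000).
Solving J·Δ = −F gives Δ = (1.6339, 1.5695, 1.0523).
Then the next iterate is (x, y, z)₁ = (-1.3661, 0.0695, -1.9477).

(-1.3661, 0.0695, -1.9477)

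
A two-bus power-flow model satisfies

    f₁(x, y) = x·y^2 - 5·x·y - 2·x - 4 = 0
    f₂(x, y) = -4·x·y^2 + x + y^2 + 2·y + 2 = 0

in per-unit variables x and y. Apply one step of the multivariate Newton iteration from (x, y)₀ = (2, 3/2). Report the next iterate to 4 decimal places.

(-0.9929, 2.2996)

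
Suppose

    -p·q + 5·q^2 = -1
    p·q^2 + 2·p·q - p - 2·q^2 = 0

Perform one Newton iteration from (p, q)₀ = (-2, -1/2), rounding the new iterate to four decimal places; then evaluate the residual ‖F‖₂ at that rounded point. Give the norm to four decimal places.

At (-2, -1/2): F = (1.2500, 3.0000).
Jacobian J = [[-q, -p + 10·q], [q^2 + 2·q - 1, 2·p·q + 2·p - 4·q]].
At the point, J = [[0.5000, -3.0000], [-1.7500, 0.0000]] (det J = -5.2500).
Solving J·Δ = −F gives Δ = (1.7143, 0.7024).
Then the next iterate is (p, q)₁ = (-0.2857, 0.2024).
Re-evaluating at (-0.2857, 0.2024): F = (1.262654, 0.076413), so ‖F‖₂ = 1.2650.

1.2650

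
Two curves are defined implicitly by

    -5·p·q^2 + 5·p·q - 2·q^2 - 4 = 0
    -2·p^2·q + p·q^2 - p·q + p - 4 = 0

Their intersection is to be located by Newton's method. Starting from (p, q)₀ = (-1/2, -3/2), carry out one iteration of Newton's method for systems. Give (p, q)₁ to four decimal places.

At (-1/2, -3/2): F = (0.8750, -5.6250).
Jacobian J = [[-5·q^2 + 5·q, -10·p·q + 5·p - 4·q], [-4·p·q + q^2 - q + 1, -2·p^2 + 2·p·q - p]].
At the point, J = [[-18.7500, -4.0000], [1.7500, 1.5000]] (det J = -21.1250).
Solving J·Δ = −F gives Δ = (-1.0030, 4.9201).
Then the next iterate is (p, q)₁ = (-1.5030, 3.4201).

(-1.5030, 3.4201)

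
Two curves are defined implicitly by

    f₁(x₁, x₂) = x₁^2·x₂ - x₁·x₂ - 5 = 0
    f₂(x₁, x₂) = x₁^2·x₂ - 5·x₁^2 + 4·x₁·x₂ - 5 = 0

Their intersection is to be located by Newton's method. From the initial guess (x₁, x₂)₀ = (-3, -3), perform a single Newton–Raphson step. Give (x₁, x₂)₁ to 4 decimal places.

(-1.7576, -1.7576)

At (-3, -3): F = (-41.0000, -41.0000).
Jacobian J = [[2·x₁·x₂ - x₂, x₁^2 - x₁], [2·x₁·x₂ - 10·x₁ + 4·x₂, x₁^2 + 4·x₁]].
At the point, J = [[21.0000, 12.0000], [36.0000, -3.0000]] (det J = -495.0000).
Solving J·Δ = −F gives Δ = (1.2424, 1.2424).
Then the next iterate is (x₁, x₂)₁ = (-1.7576, -1.7576).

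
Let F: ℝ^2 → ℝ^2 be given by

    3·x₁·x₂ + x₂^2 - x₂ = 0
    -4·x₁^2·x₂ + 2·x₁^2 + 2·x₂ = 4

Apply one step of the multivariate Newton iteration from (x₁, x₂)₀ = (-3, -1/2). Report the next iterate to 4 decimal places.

(-2.2371, -0.1268)

At (-3, -1/2): F = (5.2500, 31.0000).
Jacobian J = [[3·x₂, 3·x₁ + 2·x₂ - 1], [-8·x₁·x₂ + 4·x₁, -4·x₁^2 + 2]].
At the point, J = [[-1.5000, -11.0000], [-24.0000, -34.0000]] (det J = -213.0000).
Solving J·Δ = −F gives Δ = (0.7629, 0.3732).
Then the next iterate is (x₁, x₂)₁ = (-2.2371, -0.1268).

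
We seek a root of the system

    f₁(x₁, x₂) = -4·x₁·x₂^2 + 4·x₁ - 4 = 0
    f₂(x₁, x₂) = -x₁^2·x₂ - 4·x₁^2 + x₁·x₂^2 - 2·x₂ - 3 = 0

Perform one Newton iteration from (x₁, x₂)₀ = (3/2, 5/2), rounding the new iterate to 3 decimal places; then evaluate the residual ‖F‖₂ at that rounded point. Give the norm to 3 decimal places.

At (3/2, 5/2): F = (-35.500, -13.250).
Jacobian J = [[-4·x₂^2 + 4, -8·x₁·x₂], [-2·x₁·x₂ - 8·x₁ + x₂^2, -x₁^2 + 2·x₁·x₂ - 2]].
At the point, J = [[-21.000, -30.000], [-13.250, 3.250]] (det J = -465.750).
Solving J·Δ = −F gives Δ = (-1.101, -0.413).
Then the next iterate is (x₁, x₂)₁ = (0.399, 2.087).
Re-evaluating at (0.399, 2.087): F = (-9.35549, -6.40518), so ‖F‖₂ = 11.338.

11.338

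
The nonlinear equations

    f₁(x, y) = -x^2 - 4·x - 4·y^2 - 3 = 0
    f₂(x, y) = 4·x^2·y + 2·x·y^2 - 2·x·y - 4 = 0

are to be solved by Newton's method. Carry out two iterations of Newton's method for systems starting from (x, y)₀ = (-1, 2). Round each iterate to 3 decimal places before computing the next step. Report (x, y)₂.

At (-1, 2): F = (-16.000, 0.000).
Jacobian J = [[-2·x - 4, -8·y], [8·x·y + 2·y^2 - 2·y, 4·x^2 + 4·x·y - 2·x]].
At the point, J = [[-2.000, -16.000], [-12.000, -2.000]] (det J = -188.000).
Solving J·Δ = −F gives Δ = (0.170, -1.021).
Then the next iterate is (x, y)₁ = (-0.830, 0.979).
Round to (-0.830, 0.979) and repeat: F = (-4.20266, -1.26814), J = [[-2.340, -7.832], [-6.54168, 1.16532]].
Δ = (-0.275, -0.454), so (x, y)₂ = (-1.105, 0.525).

(-1.105, 0.525)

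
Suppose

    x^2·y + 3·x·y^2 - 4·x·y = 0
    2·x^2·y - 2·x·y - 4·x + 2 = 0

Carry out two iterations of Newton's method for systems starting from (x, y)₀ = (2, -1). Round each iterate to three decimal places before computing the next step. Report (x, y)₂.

(0.662, -0.265)

At (2, -1): F = (10.000, -10.000).
Jacobian J = [[2·x·y + 3·y^2 - 4·y, x^2 + 6·x·y - 4·x], [4·x·y - 2·y - 4, 2·x^2 - 2·x]].
At the point, J = [[3.000, -16.000], [-10.000, 4.000]] (det J = -148.000).
Solving J·Δ = −F gives Δ = (-0.811, 0.473).
Then the next iterate is (x, y)₁ = (1.189, -0.527).
Round to (1.189, -0.527) and repeat: F = (2.75204, -2.99286), J = [[1.68798, -7.10190], [-5.45241, 0.44944]].
Δ = (-0.527, 0.262), so (x, y)₂ = (0.662, -0.265).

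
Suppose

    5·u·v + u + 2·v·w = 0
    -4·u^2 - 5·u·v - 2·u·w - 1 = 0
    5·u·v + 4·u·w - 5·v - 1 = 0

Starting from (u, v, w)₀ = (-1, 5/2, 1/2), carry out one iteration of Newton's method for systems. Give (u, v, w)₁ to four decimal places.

At (-1, 5/2, 1/2): F = (-11.0000, 8.5000, -28.0000).
Jacobian J = [[5·v + 1, 5·u + 2·w, 2·v], [-8·u - 5·v - 2·w, -5·u, -2·u], [5·v + 4·w, 5·u - 5, 4·u]].
At the point, J = [[13.5000, -4.0000, 5.0000], [-5.5000, 5.0000, 2.0000], [14.5000, -10.0000, -4.0000]] (det J = -115.5000).
Solving J·Δ = −F gives Δ = (3.1429, 3.2359, -3.6970).
Then the next iterate is (u, v, w)₁ = (2.1429, 5.7359, -3.1970).

(2.1429, 5.7359, -3.1970)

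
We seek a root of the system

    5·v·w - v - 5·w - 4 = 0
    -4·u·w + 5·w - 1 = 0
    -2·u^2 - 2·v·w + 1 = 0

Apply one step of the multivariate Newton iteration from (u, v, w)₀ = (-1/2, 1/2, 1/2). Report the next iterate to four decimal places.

(1.8269, 4.8462, 0.8077)

At (-1/2, 1/2, 1/2): F = (-5.7500, 2.5000, 0.0000).
Jacobian J = [[0, 5·w - 1, 5·v - 5], [-4·w, 0, -4·u + 5], [-4·u, -2·w, -2·v]].
At the point, J = [[0.0000, 1.5000, -2.5000], [-2.0000, 0.0000, 7.0000], [2.0000, -1.0000, -1.0000]] (det J = 13.0000).
Solving J·Δ = −F gives Δ = (2.3269, 4.3462, 0.3077).
Then the next iterate is (u, v, w)₁ = (1.8269, 4.8462, 0.8077).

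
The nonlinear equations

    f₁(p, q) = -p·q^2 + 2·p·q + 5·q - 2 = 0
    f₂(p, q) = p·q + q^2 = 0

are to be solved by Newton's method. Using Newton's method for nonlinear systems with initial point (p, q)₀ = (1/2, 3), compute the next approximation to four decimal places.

(2.0175, 0.6842)

At (1/2, 3): F = (11.5000, 10.5000).
Jacobian J = [[-q^2 + 2·q, -2·p·q + 2·p + 5], [q, p + 2·q]].
At the point, J = [[-3.0000, 3.0000], [3.0000, 6.5000]] (det J = -28.5000).
Solving J·Δ = −F gives Δ = (1.5175, -2.3158).
Then the next iterate is (p, q)₁ = (2.0175, 0.6842).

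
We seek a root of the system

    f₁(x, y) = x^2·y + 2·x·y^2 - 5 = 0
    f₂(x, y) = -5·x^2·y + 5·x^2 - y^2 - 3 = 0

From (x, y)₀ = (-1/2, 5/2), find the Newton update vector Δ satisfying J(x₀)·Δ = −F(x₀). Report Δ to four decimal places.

At (-1/2, 5/2): F = (-10.6250, -11.1250).
Jacobian J = [[2·x·y + 2·y^2, x^2 + 4·x·y], [-10·x·y + 10·x, -5·x^2 - 2·y]].
At the point, J = [[10.0000, -4.7500], [7.5000, -6.2500]] (det J = -26.8750).
Solving J·Δ = −F gives Δ = (0.5047, -1.1744).

(0.5047, -1.1744)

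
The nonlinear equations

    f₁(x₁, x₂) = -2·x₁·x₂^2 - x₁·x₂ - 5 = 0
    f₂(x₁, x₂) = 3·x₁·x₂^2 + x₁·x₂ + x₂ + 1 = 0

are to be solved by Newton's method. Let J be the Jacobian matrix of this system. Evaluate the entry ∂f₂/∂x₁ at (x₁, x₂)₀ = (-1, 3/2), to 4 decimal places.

∂f₂/∂x₁ = 3·x₂^2 + x₂.
At (-1, 3/2) this is 8.2500.

8.2500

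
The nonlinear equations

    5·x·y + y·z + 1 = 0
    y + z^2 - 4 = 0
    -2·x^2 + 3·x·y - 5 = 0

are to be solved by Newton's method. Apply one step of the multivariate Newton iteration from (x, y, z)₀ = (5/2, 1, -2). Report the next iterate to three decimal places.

(0.765, 0.714, -1.822)

At (5/2, 1, -2): F = (11.500, 1.000, -10.000).
Jacobian J = [[5·y, 5·x + z, y], [0, 1, 2·z], [-4·x + 3·y, 3·x, 0]].
At the point, J = [[5.000, 10.500, 1.000], [0.000, 1.000, -4.000], [-7.000, 7.500, 0.000]] (det J = 451.000).
Solving J·Δ = −F gives Δ = (-1.735, -0.286, 0.178).
Then the next iterate is (x, y, z)₁ = (0.765, 0.714, -1.822).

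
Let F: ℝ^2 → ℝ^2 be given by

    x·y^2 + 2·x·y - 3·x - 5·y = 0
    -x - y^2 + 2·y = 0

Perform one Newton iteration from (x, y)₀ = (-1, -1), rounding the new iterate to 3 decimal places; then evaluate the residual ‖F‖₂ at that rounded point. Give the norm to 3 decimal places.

At (-1, -1): F = (9.000, -2.000).
Jacobian J = [[y^2 + 2·y - 3, 2·x·y + 2·x - 5], [-1, -2·y + 2]].
At the point, J = [[-4.000, -5.000], [-1.000, 4.000]] (det J = -21.000).
Solving J·Δ = −F gives Δ = (1.238, 0.810).
Then the next iterate is (x, y)₁ = (0.238, -0.190).
Re-evaluating at (0.238, -0.190): F = (0.15415, -0.65410), so ‖F‖₂ = 0.672.

0.672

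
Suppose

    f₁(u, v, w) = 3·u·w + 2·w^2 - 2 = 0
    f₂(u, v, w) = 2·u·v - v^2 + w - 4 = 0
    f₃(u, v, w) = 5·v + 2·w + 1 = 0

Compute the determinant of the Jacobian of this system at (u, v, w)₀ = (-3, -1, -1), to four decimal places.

J = [[3·w, 0, 3·u + 4·w], [2·v, 2·u - 2·v, 1], [0, 5, 2]].
At the point, J = [[-3.0000, 0.0000, -13.0000], [-2.0000, -4.0000, 1.0000], [0.0000, 5.0000, 2.0000]].
det J = 169.0000.

169.0000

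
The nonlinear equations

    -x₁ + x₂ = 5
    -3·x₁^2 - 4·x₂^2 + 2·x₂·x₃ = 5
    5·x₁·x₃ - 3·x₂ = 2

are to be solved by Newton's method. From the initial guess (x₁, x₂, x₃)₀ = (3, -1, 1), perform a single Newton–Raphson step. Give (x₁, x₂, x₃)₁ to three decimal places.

At (3, -1, 1): F = (-9.000, -38.000, 16.000).
Jacobian J = [[-1, 1, 0], [-6·x₁, -8·x₂ + 2·x₃, 2·x₂], [5·x₃, -3, 5·x₁]].
At the point, J = [[-1.000, 1.000, 0.000], [-18.000, 10.000, -2.000], [5.000, -3.000, 15.000]] (det J = 116.000).
Solving J·Δ = −F gives Δ = (6.534, 15.534, -0.138).
Then the next iterate is (x₁, x₂, x₃)₁ = (9.534, 14.534, 0.862).

(9.534, 14.534, 0.862)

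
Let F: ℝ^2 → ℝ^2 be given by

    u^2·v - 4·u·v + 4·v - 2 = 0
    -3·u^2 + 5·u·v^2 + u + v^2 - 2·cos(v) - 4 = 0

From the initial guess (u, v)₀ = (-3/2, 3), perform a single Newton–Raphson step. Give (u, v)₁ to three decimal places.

At (-3/2, 3): F = (34.750, -68.77002).
Jacobian J = [[2·u·v - 4·v, u^2 - 4·u + 4], [-6·u + 5·v^2 + 1, 10·u·v + 2·v + 2·sin(v)]].
At the point, J = [[-21.000, 12.250], [55.000, -38.71776]] (det J = 139.32296).
Solving J·Δ = −F gives Δ = (3.610, 3.352).
Then the next iterate is (u, v)₁ = (2.110, 6.352).

(2.110, 6.352)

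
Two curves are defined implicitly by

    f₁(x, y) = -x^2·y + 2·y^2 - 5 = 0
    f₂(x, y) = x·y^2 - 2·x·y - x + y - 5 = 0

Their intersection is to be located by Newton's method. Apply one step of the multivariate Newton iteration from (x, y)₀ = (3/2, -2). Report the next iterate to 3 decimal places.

At (3/2, -2): F = (7.500, 3.500).
Jacobian J = [[-2·x·y, -x^2 + 4·y], [y^2 - 2·y - 1, 2·x·y - 2·x + 1]].
At the point, J = [[6.000, -10.250], [7.000, -8.000]] (det J = 23.750).
Solving J·Δ = −F gives Δ = (1.016, 1.326).
Then the next iterate is (x, y)₁ = (2.516, -0.674).

(2.516, -0.674)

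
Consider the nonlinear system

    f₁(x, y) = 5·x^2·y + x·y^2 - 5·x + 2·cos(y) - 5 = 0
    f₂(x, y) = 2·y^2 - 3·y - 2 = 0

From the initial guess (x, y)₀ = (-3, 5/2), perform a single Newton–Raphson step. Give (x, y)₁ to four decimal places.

At (-3, 5/2): F = (102.147713, 3.0000).
Jacobian J = [[10·x·y + y^2 - 5, 5·x^2 + 2·x·y - 2·sin(y)], [0, 4·y - 3]].
At the point, J = [[-73.7500, 28.803056], [0.0000, 7.0000]] (det J = -516.2500).
Solving J·Δ = −F gives Δ = (1.2177, -0.4286).
Then the next iterate is (x, y)₁ = (-1.7823, 2.0714).

(-1.7823, 2.0714)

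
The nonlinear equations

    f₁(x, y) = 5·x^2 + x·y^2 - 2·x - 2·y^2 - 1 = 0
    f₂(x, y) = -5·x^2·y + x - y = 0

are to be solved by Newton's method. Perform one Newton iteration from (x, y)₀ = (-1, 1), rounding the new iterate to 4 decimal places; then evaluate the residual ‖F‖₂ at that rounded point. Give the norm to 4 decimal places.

2.2491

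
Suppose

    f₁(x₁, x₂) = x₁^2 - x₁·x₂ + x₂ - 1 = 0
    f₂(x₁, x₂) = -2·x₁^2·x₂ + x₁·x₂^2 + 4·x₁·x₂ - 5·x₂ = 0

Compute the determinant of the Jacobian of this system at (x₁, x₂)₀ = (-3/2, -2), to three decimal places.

49.500

J = [[2·x₁ - x₂, -x₁ + 1], [-4·x₁·x₂ + x₂^2 + 4·x₂, -2·x₁^2 + 2·x₁·x₂ + 4·x₁ - 5]].
At the point, J = [[-1.000, 2.500], [-16.000, -9.500]].
det J = 49.500.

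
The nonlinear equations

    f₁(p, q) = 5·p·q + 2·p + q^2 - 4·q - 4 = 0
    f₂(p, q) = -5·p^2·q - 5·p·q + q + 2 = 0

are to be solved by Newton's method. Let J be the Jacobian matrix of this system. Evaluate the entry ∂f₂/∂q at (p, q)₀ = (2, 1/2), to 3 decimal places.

-29.000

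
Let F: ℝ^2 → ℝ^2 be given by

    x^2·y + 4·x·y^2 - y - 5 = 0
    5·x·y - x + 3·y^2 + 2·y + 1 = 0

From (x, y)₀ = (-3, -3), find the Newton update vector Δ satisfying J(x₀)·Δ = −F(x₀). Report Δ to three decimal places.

(-3.434, 4.030)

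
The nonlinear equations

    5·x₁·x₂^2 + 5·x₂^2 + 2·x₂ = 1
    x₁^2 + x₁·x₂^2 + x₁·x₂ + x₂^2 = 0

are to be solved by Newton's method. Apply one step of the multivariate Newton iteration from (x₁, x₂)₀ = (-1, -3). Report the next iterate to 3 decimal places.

(-1.019, 0.925)

At (-1, -3): F = (-7.000, 4.000).
Jacobian J = [[5·x₂^2, 10·x₁·x₂ + 10·x₂ + 2], [2·x₁ + x₂^2 + x₂, 2·x₁·x₂ + x₁ + 2·x₂]].
At the point, J = [[45.000, 2.000], [4.000, -1.000]] (det J = -53.000).
Solving J·Δ = −F gives Δ = (-0.019, 3.925).
Then the next iterate is (x₁, x₂)₁ = (-1.019, 0.925).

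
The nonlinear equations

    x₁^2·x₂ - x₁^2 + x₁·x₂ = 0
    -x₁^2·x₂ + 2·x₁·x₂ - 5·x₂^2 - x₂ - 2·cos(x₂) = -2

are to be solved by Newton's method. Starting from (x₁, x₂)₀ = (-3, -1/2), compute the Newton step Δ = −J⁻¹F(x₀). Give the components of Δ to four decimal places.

(1.3076, 0.1475)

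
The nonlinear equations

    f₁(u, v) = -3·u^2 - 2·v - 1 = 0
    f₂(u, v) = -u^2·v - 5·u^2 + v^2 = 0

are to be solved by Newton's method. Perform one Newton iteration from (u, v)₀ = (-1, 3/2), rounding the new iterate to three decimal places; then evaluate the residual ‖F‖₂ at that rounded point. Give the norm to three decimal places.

1.289

At (-1, 3/2): F = (-7.000, -4.250).
Jacobian J = [[-6·u, -2], [-2·u·v - 10·u, -u^2 + 2·v]].
At the point, J = [[6.000, -2.000], [13.000, 2.000]] (det J = 38.000).
Solving J·Δ = −F gives Δ = (0.592, -1.724).
Then the next iterate is (u, v)₁ = (-0.408, -0.224).
Re-evaluating at (-0.408, -0.224): F = (-1.05139, -0.74486), so ‖F‖₂ = 1.289.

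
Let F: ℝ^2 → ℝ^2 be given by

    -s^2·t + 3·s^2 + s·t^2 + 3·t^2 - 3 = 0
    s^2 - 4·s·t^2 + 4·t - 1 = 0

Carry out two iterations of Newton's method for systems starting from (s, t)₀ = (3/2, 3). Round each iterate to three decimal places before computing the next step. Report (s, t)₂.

(0.457, 1.310)

At (3/2, 3): F = (37.500, -40.750).
Jacobian J = [[-2·s·t + 6·s + t^2, -s^2 + 2·s·t + 6·t], [2·s - 4·t^2, -8·s·t + 4]].
At the point, J = [[9.000, 24.750], [-33.000, -32.000]] (det J = 528.750).
Solving J·Δ = −F gives Δ = (0.362, -1.647).
Then the next iterate is (s, t)₁ = (1.862, 1.353).
Round to (1.862, 1.353) and repeat: F = (11.61064, -5.75533), J = [[7.96404, 9.68953], [-3.59844, -16.15429]].
Δ = (-1.405, -0.043), so (s, t)₂ = (0.457, 1.310).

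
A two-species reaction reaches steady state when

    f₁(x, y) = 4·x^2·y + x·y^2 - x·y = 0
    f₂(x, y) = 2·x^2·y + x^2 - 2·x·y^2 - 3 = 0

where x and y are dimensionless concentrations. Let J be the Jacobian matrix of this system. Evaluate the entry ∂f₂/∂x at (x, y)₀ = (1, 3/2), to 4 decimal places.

3.5000

∂f₂/∂x = 4·x·y + 2·x - 2·y^2.
At (1, 3/2) this is 3.5000.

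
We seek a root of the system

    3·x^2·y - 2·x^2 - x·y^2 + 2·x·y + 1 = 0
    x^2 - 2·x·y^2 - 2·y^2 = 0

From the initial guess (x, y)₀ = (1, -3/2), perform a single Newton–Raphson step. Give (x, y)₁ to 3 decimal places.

(0.673, -0.901)

At (1, -3/2): F = (-10.750, -8.000).
Jacobian J = [[6·x·y - 4·x - y^2 + 2·y, 3·x^2 - 2·x·y + 2·x], [2·x - 2·y^2, -4·x·y - 4·y]].
At the point, J = [[-18.250, 8.000], [-2.500, 12.000]] (det J = -199.000).
Solving J·Δ = −F gives Δ = (-0.327, 0.599).
Then the next iterate is (x, y)₁ = (0.673, -0.901).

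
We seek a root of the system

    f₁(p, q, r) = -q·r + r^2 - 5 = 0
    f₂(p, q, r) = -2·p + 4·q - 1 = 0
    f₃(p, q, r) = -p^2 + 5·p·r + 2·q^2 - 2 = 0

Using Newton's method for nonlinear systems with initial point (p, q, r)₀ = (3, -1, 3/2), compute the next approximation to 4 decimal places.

(-6.7973, -3.1486, 1.0068)

At (3, -1, 3/2): F = (-1.2500, -11.0000, 13.5000).
Jacobian J = [[0, -r, -q + 2·r], [-2, 4, 0], [-2·p + 5·r, 4·q, 5·p]].
At the point, J = [[0.0000, -1.5000, 4.0000], [-2.0000, 4.0000, 0.0000], [1.5000, -4.0000, 15.0000]] (det J = -37.0000).
Solving J·Δ = −F gives Δ = (-9.7973, -2.1486, -0.4932).
Then the next iterate is (p, q, r)₁ = (-6.7973, -3.1486, 1.0068).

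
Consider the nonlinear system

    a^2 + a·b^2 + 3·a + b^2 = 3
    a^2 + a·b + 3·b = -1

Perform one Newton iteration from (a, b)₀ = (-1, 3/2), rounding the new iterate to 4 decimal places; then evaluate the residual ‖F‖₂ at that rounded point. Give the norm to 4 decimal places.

At (-1, 3/2): F = (-5.0000, 5.0000).
Jacobian J = [[2·a + b^2 + 3, 2·a·b + 2·b], [2·a + b, a + 3]].
At the point, J = [[3.2500, 0.0000], [-0.5000, 2.0000]] (det J = 6.5000).
Solving J·Δ = −F gives Δ = (1.5385, -2.1154).
Then the next iterate is (a, b)₁ = (0.5385, -0.6154).
Re-evaluating at (0.5385, -0.6154): F = (-0.511861, -0.887611), so ‖F‖₂ = 1.0246.

1.0246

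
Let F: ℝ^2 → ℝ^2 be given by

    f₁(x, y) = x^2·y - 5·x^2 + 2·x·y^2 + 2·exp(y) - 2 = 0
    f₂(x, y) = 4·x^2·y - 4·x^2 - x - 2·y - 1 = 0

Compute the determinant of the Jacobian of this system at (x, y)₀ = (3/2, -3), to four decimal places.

-808.8709

J = [[2·x·y - 10·x + 2·y^2, x^2 + 4·x·y + 2·exp(y)], [8·x·y - 8·x - 1, 4·x^2 - 2]].
At the point, J = [[-6.0000, -15.650426], [-49.0000, 7.0000]].
det J = -808.8709.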